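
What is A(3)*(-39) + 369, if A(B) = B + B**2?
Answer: -99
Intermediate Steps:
A(3)*(-39) + 369 = (3*(1 + 3))*(-39) + 369 = (3*4)*(-39) + 369 = 12*(-39) + 369 = -468 + 369 = -99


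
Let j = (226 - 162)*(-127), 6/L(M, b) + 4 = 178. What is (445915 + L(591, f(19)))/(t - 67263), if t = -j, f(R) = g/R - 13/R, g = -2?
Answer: -12931536/1714915 ≈ -7.5406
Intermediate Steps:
f(R) = -15/R (f(R) = -2/R - 13/R = -15/R)
L(M, b) = 1/29 (L(M, b) = 6/(-4 + 178) = 6/174 = 6*(1/174) = 1/29)
j = -8128 (j = 64*(-127) = -8128)
t = 8128 (t = -1*(-8128) = 8128)
(445915 + L(591, f(19)))/(t - 67263) = (445915 + 1/29)/(8128 - 67263) = (12931536/29)/(-59135) = (12931536/29)*(-1/59135) = -12931536/1714915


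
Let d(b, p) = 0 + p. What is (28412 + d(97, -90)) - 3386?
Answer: 24936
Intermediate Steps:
d(b, p) = p
(28412 + d(97, -90)) - 3386 = (28412 - 90) - 3386 = 28322 - 3386 = 24936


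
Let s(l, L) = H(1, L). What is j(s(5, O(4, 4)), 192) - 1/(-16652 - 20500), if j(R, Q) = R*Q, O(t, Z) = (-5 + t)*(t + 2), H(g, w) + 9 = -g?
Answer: -71331839/37152 ≈ -1920.0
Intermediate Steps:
H(g, w) = -9 - g
O(t, Z) = (-5 + t)*(2 + t)
s(l, L) = -10 (s(l, L) = -9 - 1*1 = -9 - 1 = -10)
j(R, Q) = Q*R
j(s(5, O(4, 4)), 192) - 1/(-16652 - 20500) = 192*(-10) - 1/(-16652 - 20500) = -1920 - 1/(-37152) = -1920 - 1*(-1/37152) = -1920 + 1/37152 = -71331839/37152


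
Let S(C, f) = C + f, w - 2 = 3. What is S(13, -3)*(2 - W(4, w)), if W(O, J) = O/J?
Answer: 12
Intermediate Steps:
w = 5 (w = 2 + 3 = 5)
W(O, J) = O/J
S(13, -3)*(2 - W(4, w)) = (13 - 3)*(2 - 4/5) = 10*(2 - 4/5) = 10*(6/5) = 12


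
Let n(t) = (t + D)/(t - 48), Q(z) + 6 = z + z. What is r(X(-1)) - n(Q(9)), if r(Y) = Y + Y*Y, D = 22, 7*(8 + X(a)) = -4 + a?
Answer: 60125/882 ≈ 68.169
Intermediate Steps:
X(a) = -60/7 + a/7 (X(a) = -8 + (-4 + a)/7 = -8 + (-4/7 + a/7) = -60/7 + a/7)
r(Y) = Y + Y**2
Q(z) = -6 + 2*z (Q(z) = -6 + (z + z) = -6 + 2*z)
n(t) = (22 + t)/(-48 + t) (n(t) = (t + 22)/(t - 48) = (22 + t)/(-48 + t))
r(X(-1)) - n(Q(9)) = (-60/7 + (1/7)*(-1))*(1 + (-60/7 + (1/7)*(-1))) - (22 + (-6 + 2*9))/(-48 + (-6 + 2*9)) = (-60/7 - 1/7)*(1 + (-60/7 - 1/7)) - (22 + (-6 + 18))/(-48 + (-6 + 18)) = -61*(1 - 61/7)/7 - (22 + 12)/(-48 + 12) = -61/7*(-54/7) - 34/(-36) = 3294/49 - (-1)*34/36 = 3294/49 - 1*(-17/18) = 3294/49 + 17/18 = 60125/882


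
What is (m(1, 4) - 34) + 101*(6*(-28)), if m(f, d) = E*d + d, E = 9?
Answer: -16962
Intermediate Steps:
m(f, d) = 10*d (m(f, d) = 9*d + d = 10*d)
(m(1, 4) - 34) + 101*(6*(-28)) = (10*4 - 34) + 101*(6*(-28)) = (40 - 34) + 101*(-168) = 6 - 16968 = -16962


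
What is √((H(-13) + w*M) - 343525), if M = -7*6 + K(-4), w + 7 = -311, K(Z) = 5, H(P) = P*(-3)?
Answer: 2*I*√82930 ≈ 575.95*I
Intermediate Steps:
H(P) = -3*P
w = -318 (w = -7 - 311 = -318)
M = -37 (M = -7*6 + 5 = -42 + 5 = -37)
√((H(-13) + w*M) - 343525) = √((-3*(-13) - 318*(-37)) - 343525) = √((39 + 11766) - 343525) = √(11805 - 343525) = √(-331720) = 2*I*√82930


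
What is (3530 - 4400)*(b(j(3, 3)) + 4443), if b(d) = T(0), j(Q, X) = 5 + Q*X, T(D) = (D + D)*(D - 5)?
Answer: -3865410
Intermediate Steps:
T(D) = 2*D*(-5 + D) (T(D) = (2*D)*(-5 + D) = 2*D*(-5 + D))
b(d) = 0 (b(d) = 2*0*(-5 + 0) = 2*0*(-5) = 0)
(3530 - 4400)*(b(j(3, 3)) + 4443) = (3530 - 4400)*(0 + 4443) = -870*4443 = -3865410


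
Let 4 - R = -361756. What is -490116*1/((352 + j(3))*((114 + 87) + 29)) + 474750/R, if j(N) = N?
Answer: -6927051333/1476885200 ≈ -4.6903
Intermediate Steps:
R = 361760 (R = 4 - 1*(-361756) = 4 + 361756 = 361760)
-490116*1/((352 + j(3))*((114 + 87) + 29)) + 474750/R = -490116*1/((352 + 3)*((114 + 87) + 29)) + 474750/361760 = -490116*1/(355*(201 + 29)) + 474750*(1/361760) = -490116/(355*230) + 47475/36176 = -490116/81650 + 47475/36176 = -490116*1/81650 + 47475/36176 = -245058/40825 + 47475/36176 = -6927051333/1476885200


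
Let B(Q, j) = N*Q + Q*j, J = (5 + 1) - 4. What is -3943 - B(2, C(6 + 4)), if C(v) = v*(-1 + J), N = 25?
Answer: -4013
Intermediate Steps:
J = 2 (J = 6 - 4 = 2)
C(v) = v (C(v) = v*(-1 + 2) = v*1 = v)
B(Q, j) = 25*Q + Q*j
-3943 - B(2, C(6 + 4)) = -3943 - 2*(25 + (6 + 4)) = -3943 - 2*(25 + 10) = -3943 - 2*35 = -3943 - 1*70 = -3943 - 70 = -4013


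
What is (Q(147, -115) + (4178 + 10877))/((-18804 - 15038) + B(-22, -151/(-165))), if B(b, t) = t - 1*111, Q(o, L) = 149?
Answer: -1254330/2801047 ≈ -0.44781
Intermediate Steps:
B(b, t) = -111 + t (B(b, t) = t - 111 = -111 + t)
(Q(147, -115) + (4178 + 10877))/((-18804 - 15038) + B(-22, -151/(-165))) = (149 + (4178 + 10877))/((-18804 - 15038) + (-111 - 151/(-165))) = (149 + 15055)/(-33842 + (-111 - 151*(-1/165))) = 15204/(-33842 + (-111 + 151/165)) = 15204/(-33842 - 18164/165) = 15204/(-5602094/165) = 15204*(-165/5602094) = -1254330/2801047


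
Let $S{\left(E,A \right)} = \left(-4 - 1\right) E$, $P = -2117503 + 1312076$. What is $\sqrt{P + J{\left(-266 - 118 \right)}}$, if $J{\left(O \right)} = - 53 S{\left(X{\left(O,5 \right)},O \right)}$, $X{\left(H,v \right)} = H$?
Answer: $i \sqrt{907187} \approx 952.46 i$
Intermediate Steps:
$P = -805427$
$S{\left(E,A \right)} = - 5 E$
$J{\left(O \right)} = 265 O$ ($J{\left(O \right)} = - 53 \left(- 5 O\right) = 265 O$)
$\sqrt{P + J{\left(-266 - 118 \right)}} = \sqrt{-805427 + 265 \left(-266 - 118\right)} = \sqrt{-805427 + 265 \left(-384\right)} = \sqrt{-805427 - 101760} = \sqrt{-907187} = i \sqrt{907187}$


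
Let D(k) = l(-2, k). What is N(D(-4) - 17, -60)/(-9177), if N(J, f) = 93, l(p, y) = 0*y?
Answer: -31/3059 ≈ -0.010134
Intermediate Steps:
l(p, y) = 0
D(k) = 0
N(D(-4) - 17, -60)/(-9177) = 93/(-9177) = 93*(-1/9177) = -31/3059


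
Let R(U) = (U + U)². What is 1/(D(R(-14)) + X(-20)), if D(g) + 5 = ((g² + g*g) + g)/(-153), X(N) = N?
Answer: -51/411307 ≈ -0.00012399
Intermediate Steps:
R(U) = 4*U² (R(U) = (2*U)² = 4*U²)
D(g) = -5 - 2*g²/153 - g/153 (D(g) = -5 + ((g² + g*g) + g)/(-153) = -5 + ((g² + g²) + g)*(-1/153) = -5 + (2*g² + g)*(-1/153) = -5 + (g + 2*g²)*(-1/153) = -5 + (-2*g²/153 - g/153) = -5 - 2*g²/153 - g/153)
1/(D(R(-14)) + X(-20)) = 1/((-5 - 2*(4*(-14)²)²/153 - 4*(-14)²/153) - 20) = 1/((-5 - 2*(4*196)²/153 - 4*196/153) - 20) = 1/((-5 - 2/153*784² - 1/153*784) - 20) = 1/((-5 - 2/153*614656 - 784/153) - 20) = 1/((-5 - 1229312/153 - 784/153) - 20) = 1/(-410287/51 - 20) = 1/(-411307/51) = -51/411307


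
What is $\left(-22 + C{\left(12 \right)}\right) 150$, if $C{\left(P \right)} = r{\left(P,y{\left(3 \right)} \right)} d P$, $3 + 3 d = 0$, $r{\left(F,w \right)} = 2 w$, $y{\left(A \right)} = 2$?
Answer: $-10500$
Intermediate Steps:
$d = -1$ ($d = -1 + \frac{1}{3} \cdot 0 = -1 + 0 = -1$)
$C{\left(P \right)} = - 4 P$ ($C{\left(P \right)} = 2 \cdot 2 \left(-1\right) P = 4 \left(-1\right) P = - 4 P$)
$\left(-22 + C{\left(12 \right)}\right) 150 = \left(-22 - 48\right) 150 = \left(-70\right) 150 = -10500$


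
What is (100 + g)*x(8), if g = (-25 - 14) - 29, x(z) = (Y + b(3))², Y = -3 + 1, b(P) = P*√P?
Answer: 992 - 384*√3 ≈ 326.89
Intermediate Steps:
b(P) = P^(3/2)
Y = -2
x(z) = (-2 + 3*√3)² (x(z) = (-2 + 3^(3/2))² = (-2 + 3*√3)²)
g = -68 (g = -39 - 29 = -68)
(100 + g)*x(8) = (100 - 68)*(31 - 12*√3) = 32*(31 - 12*√3) = 992 - 384*√3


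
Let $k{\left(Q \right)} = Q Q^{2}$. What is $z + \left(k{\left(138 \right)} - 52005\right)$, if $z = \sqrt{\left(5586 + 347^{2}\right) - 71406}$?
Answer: $2576067 + \sqrt{54589} \approx 2.5763 \cdot 10^{6}$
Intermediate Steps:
$k{\left(Q \right)} = Q^{3}$
$z = \sqrt{54589}$ ($z = \sqrt{\left(5586 + 120409\right) - 71406} = \sqrt{125995 - 71406} = \sqrt{54589} \approx 233.64$)
$z + \left(k{\left(138 \right)} - 52005\right) = \sqrt{54589} + \left(138^{3} - 52005\right) = \sqrt{54589} + \left(2628072 - 52005\right) = \sqrt{54589} + 2576067 = 2576067 + \sqrt{54589}$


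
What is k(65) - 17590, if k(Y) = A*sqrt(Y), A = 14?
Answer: -17590 + 14*sqrt(65) ≈ -17477.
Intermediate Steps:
k(Y) = 14*sqrt(Y)
k(65) - 17590 = 14*sqrt(65) - 17590 = -17590 + 14*sqrt(65)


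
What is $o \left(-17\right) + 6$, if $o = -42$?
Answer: $720$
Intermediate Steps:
$o \left(-17\right) + 6 = \left(-42\right) \left(-17\right) + 6 = 714 + 6 = 720$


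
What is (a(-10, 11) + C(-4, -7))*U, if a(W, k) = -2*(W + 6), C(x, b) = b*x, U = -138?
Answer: -4968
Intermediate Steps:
a(W, k) = -12 - 2*W (a(W, k) = -2*(6 + W) = -12 - 2*W)
(a(-10, 11) + C(-4, -7))*U = ((-12 - 2*(-10)) - 7*(-4))*(-138) = ((-12 + 20) + 28)*(-138) = (8 + 28)*(-138) = 36*(-138) = -4968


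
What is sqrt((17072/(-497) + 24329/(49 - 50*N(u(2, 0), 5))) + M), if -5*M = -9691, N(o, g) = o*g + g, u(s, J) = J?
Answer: sqrt(444784850245470)/499485 ≈ 42.223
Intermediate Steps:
N(o, g) = g + g*o (N(o, g) = g*o + g = g + g*o)
M = 9691/5 (M = -1/5*(-9691) = 9691/5 ≈ 1938.2)
sqrt((17072/(-497) + 24329/(49 - 50*N(u(2, 0), 5))) + M) = sqrt((17072/(-497) + 24329/(49 - 250*(1 + 0))) + 9691/5) = sqrt((17072*(-1/497) + 24329/(49 - 250)) + 9691/5) = sqrt((-17072/497 + 24329/(49 - 50*5)) + 9691/5) = sqrt((-17072/497 + 24329/(49 - 250)) + 9691/5) = sqrt((-17072/497 + 24329/(-201)) + 9691/5) = sqrt((-17072/497 + 24329*(-1/201)) + 9691/5) = sqrt((-17072/497 - 24329/201) + 9691/5) = sqrt(-15522985/99897 + 9691/5) = sqrt(890486902/499485) = sqrt(444784850245470)/499485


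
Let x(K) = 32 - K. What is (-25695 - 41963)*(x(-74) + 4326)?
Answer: -299860256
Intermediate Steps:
(-25695 - 41963)*(x(-74) + 4326) = (-25695 - 41963)*((32 - 1*(-74)) + 4326) = -67658*((32 + 74) + 4326) = -67658*(106 + 4326) = -67658*4432 = -299860256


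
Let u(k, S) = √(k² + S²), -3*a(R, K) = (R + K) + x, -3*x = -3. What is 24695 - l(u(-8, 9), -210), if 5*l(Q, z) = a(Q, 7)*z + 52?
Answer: 122863/5 - 14*√145 ≈ 24404.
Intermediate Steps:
x = 1 (x = -⅓*(-3) = 1)
a(R, K) = -⅓ - K/3 - R/3 (a(R, K) = -((R + K) + 1)/3 = -((K + R) + 1)/3 = -(1 + K + R)/3 = -⅓ - K/3 - R/3)
u(k, S) = √(S² + k²)
l(Q, z) = 52/5 + z*(-8/3 - Q/3)/5 (l(Q, z) = ((-⅓ - ⅓*7 - Q/3)*z + 52)/5 = ((-⅓ - 7/3 - Q/3)*z + 52)/5 = ((-8/3 - Q/3)*z + 52)/5 = (z*(-8/3 - Q/3) + 52)/5 = (52 + z*(-8/3 - Q/3))/5 = 52/5 + z*(-8/3 - Q/3)/5)
24695 - l(u(-8, 9), -210) = 24695 - (52/5 - 1/15*(-210)*(8 + √(9² + (-8)²))) = 24695 - (52/5 - 1/15*(-210)*(8 + √(81 + 64))) = 24695 - (52/5 - 1/15*(-210)*(8 + √145)) = 24695 - (52/5 + (112 + 14*√145)) = 24695 - (612/5 + 14*√145) = 24695 + (-612/5 - 14*√145) = 122863/5 - 14*√145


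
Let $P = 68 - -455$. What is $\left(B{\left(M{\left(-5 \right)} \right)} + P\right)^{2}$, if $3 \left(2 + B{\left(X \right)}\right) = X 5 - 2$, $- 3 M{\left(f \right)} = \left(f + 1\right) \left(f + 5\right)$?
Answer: $\frac{2436721}{9} \approx 2.7075 \cdot 10^{5}$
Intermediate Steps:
$M{\left(f \right)} = - \frac{\left(1 + f\right) \left(5 + f\right)}{3}$ ($M{\left(f \right)} = - \frac{\left(f + 1\right) \left(f + 5\right)}{3} = - \frac{\left(1 + f\right) \left(5 + f\right)}{3}$)
$P = 523$ ($P = 68 + 455 = 523$)
$B{\left(X \right)} = - \frac{8}{3} + \frac{5 X}{3}$ ($B{\left(X \right)} = -2 + \frac{X 5 - 2}{3} = -2 + \frac{5 X - 2}{3} = -2 + \frac{-2 + 5 X}{3} = -2 + \left(- \frac{2}{3} + \frac{5 X}{3}\right) = - \frac{8}{3} + \frac{5 X}{3}$)
$\left(B{\left(M{\left(-5 \right)} \right)} + P\right)^{2} = \left(\left(- \frac{8}{3} + \frac{5 \left(- \frac{5}{3} - -10 - \frac{\left(-5\right)^{2}}{3}\right)}{3}\right) + 523\right)^{2} = \left(\left(- \frac{8}{3} + \frac{5 \left(- \frac{5}{3} + 10 - \frac{25}{3}\right)}{3}\right) + 523\right)^{2} = \left(\left(- \frac{8}{3} + \frac{5}{3} \cdot 0\right) + 523\right)^{2} = \left(\left(- \frac{8}{3} + 0\right) + 523\right)^{2} = \left(- \frac{8}{3} + 523\right)^{2} = \left(\frac{1561}{3}\right)^{2} = \frac{2436721}{9}$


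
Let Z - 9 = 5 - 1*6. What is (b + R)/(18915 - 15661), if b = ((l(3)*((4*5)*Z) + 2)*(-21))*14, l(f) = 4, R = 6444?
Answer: -91152/1627 ≈ -56.025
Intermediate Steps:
Z = 8 (Z = 9 + (5 - 1*6) = 9 + (5 - 6) = 9 - 1 = 8)
b = -188748 (b = ((4*((4*5)*8) + 2)*(-21))*14 = ((4*(20*8) + 2)*(-21))*14 = ((4*160 + 2)*(-21))*14 = ((640 + 2)*(-21))*14 = (642*(-21))*14 = -13482*14 = -188748)
(b + R)/(18915 - 15661) = (-188748 + 6444)/(18915 - 15661) = -182304/3254 = -182304*1/3254 = -91152/1627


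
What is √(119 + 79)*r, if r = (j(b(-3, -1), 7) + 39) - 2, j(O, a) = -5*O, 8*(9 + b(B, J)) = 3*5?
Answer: 1743*√22/8 ≈ 1021.9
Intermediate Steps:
b(B, J) = -57/8 (b(B, J) = -9 + (3*5)/8 = -9 + (⅛)*15 = -9 + 15/8 = -57/8)
r = 581/8 (r = (-5*(-57/8) + 39) - 2 = (285/8 + 39) - 2 = 597/8 - 2 = 581/8 ≈ 72.625)
√(119 + 79)*r = √(119 + 79)*(581/8) = √198*(581/8) = (3*√22)*(581/8) = 1743*√22/8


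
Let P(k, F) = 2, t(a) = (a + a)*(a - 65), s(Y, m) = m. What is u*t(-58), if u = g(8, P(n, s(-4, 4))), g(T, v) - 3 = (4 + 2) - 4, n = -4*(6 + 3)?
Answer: 71340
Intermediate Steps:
t(a) = 2*a*(-65 + a) (t(a) = (2*a)*(-65 + a) = 2*a*(-65 + a))
n = -36 (n = -4*9 = -36)
g(T, v) = 5 (g(T, v) = 3 + ((4 + 2) - 4) = 3 + (6 - 4) = 3 + 2 = 5)
u = 5
u*t(-58) = 5*(2*(-58)*(-65 - 58)) = 5*(2*(-58)*(-123)) = 5*14268 = 71340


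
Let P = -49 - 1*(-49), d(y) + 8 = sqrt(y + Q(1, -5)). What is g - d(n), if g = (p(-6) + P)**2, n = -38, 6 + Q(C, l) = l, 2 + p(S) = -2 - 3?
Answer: 57 - 7*I ≈ 57.0 - 7.0*I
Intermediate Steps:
p(S) = -7 (p(S) = -2 + (-2 - 3) = -2 - 5 = -7)
Q(C, l) = -6 + l
d(y) = -8 + sqrt(-11 + y) (d(y) = -8 + sqrt(y + (-6 - 5)) = -8 + sqrt(y - 11) = -8 + sqrt(-11 + y))
P = 0 (P = -49 + 49 = 0)
g = 49 (g = (-7 + 0)**2 = (-7)**2 = 49)
g - d(n) = 49 - (-8 + sqrt(-11 - 38)) = 49 - (-8 + sqrt(-49)) = 49 - (-8 + 7*I) = 49 + (8 - 7*I) = 57 - 7*I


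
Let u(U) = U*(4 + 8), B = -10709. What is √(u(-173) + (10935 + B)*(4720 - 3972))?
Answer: 26*√247 ≈ 408.62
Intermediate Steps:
u(U) = 12*U (u(U) = U*12 = 12*U)
√(u(-173) + (10935 + B)*(4720 - 3972)) = √(12*(-173) + (10935 - 10709)*(4720 - 3972)) = √(-2076 + 226*748) = √(-2076 + 169048) = √166972 = 26*√247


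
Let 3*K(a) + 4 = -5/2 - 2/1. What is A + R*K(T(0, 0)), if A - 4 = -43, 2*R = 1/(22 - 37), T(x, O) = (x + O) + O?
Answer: -7003/180 ≈ -38.906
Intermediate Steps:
T(x, O) = x + 2*O (T(x, O) = (O + x) + O = x + 2*O)
R = -1/30 (R = 1/(2*(22 - 37)) = (½)/(-15) = (½)*(-1/15) = -1/30 ≈ -0.033333)
K(a) = -17/6 (K(a) = -4/3 + (-5/2 - 2/1)/3 = -4/3 + (-5*½ - 2*1)/3 = -4/3 + (-5/2 - 2)/3 = -4/3 + (⅓)*(-9/2) = -4/3 - 3/2 = -17/6)
A = -39 (A = 4 - 43 = -39)
A + R*K(T(0, 0)) = -39 - 1/30*(-17/6) = -39 + 17/180 = -7003/180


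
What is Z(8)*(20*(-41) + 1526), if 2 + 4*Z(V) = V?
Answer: 1059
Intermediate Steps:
Z(V) = -1/2 + V/4
Z(8)*(20*(-41) + 1526) = (-1/2 + (1/4)*8)*(20*(-41) + 1526) = (-1/2 + 2)*(-820 + 1526) = (3/2)*706 = 1059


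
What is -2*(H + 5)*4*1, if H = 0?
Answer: -40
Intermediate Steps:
-2*(H + 5)*4*1 = -2*(0 + 5)*4*1 = -10*4*1 = -2*20*1 = -40*1 = -40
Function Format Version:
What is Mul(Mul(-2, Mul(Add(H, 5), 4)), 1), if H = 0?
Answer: -40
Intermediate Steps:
Mul(Mul(-2, Mul(Add(H, 5), 4)), 1) = Mul(Mul(-2, Mul(Add(0, 5), 4)), 1) = Mul(Mul(-2, Mul(5, 4)), 1) = Mul(Mul(-2, 20), 1) = Mul(-40, 1) = -40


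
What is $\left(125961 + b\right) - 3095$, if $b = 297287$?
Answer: $420153$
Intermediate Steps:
$\left(125961 + b\right) - 3095 = \left(125961 + 297287\right) - 3095 = 423248 - 3095 = 420153$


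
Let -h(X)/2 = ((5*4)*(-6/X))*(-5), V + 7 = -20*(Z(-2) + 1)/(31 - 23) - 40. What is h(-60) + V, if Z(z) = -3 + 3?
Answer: -59/2 ≈ -29.500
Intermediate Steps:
Z(z) = 0
V = -99/2 (V = -7 + (-20*(0 + 1)/(31 - 23) - 40) = -7 + (-20/8 - 40) = -7 + (-20*⅛ - 40) = -7 + (-5/2 - 40) = -7 - 85/2 = -99/2 ≈ -49.500)
h(X) = -1200/X (h(X) = -2*(5*4)*(-6/X)*(-5) = -2*20*(-6/X)*(-5) = -2*(-120/X)*(-5) = -1200/X)
h(-60) + V = -1200/(-60) - 99/2 = -1200*(-1/60) - 99/2 = 20 - 99/2 = -59/2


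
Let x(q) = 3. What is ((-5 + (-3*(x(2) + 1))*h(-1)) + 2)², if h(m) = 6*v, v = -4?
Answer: 81225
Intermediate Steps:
h(m) = -24 (h(m) = 6*(-4) = -24)
((-5 + (-3*(x(2) + 1))*h(-1)) + 2)² = ((-5 - 3*(3 + 1)*(-24)) + 2)² = ((-5 - 3*4*(-24)) + 2)² = ((-5 - 12*(-24)) + 2)² = ((-5 + 288) + 2)² = (283 + 2)² = 285² = 81225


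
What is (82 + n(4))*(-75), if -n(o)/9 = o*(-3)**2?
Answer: 18150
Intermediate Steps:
n(o) = -81*o (n(o) = -9*o*(-3)**2 = -9*o*9 = -81*o)
(82 + n(4))*(-75) = (82 - 81*4)*(-75) = (82 - 324)*(-75) = -242*(-75) = 18150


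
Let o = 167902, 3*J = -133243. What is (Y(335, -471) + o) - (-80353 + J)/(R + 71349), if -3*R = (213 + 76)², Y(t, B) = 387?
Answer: 10983232158/65263 ≈ 1.6829e+5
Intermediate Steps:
J = -133243/3 (J = (⅓)*(-133243) = -133243/3 ≈ -44414.)
R = -83521/3 (R = -(213 + 76)²/3 = -⅓*289² = -⅓*83521 = -83521/3 ≈ -27840.)
(Y(335, -471) + o) - (-80353 + J)/(R + 71349) = (387 + 167902) - (-80353 - 133243/3)/(-83521/3 + 71349) = 168289 - (-374302)/(3*130526/3) = 168289 - (-374302)*3/(3*130526) = 168289 - 1*(-187151/65263) = 168289 + 187151/65263 = 10983232158/65263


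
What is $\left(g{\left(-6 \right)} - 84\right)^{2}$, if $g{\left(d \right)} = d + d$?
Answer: $9216$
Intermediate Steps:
$g{\left(d \right)} = 2 d$
$\left(g{\left(-6 \right)} - 84\right)^{2} = \left(2 \left(-6\right) - 84\right)^{2} = \left(-12 - 84\right)^{2} = \left(-96\right)^{2} = 9216$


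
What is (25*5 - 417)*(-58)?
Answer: 16936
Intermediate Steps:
(25*5 - 417)*(-58) = (125 - 417)*(-58) = -292*(-58) = 16936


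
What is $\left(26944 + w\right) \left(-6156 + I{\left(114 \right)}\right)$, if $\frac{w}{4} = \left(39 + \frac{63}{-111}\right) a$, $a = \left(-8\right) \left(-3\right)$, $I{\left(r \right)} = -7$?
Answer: $- \frac{6985390720}{37} \approx -1.8879 \cdot 10^{8}$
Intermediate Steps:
$a = 24$
$w = \frac{136512}{37}$ ($w = 4 \left(39 + \frac{63}{-111}\right) 24 = 4 \left(39 + 63 \left(- \frac{1}{111}\right)\right) 24 = 4 \left(39 - \frac{21}{37}\right) 24 = 4 \cdot \frac{1422}{37} \cdot 24 = 4 \cdot \frac{34128}{37} = \frac{136512}{37} \approx 3689.5$)
$\left(26944 + w\right) \left(-6156 + I{\left(114 \right)}\right) = \left(26944 + \frac{136512}{37}\right) \left(-6156 - 7\right) = \frac{1133440}{37} \left(-6163\right) = - \frac{6985390720}{37}$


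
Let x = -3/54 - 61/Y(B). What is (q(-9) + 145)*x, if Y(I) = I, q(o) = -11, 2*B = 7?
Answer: -147601/63 ≈ -2342.9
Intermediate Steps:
B = 7/2 (B = (1/2)*7 = 7/2 ≈ 3.5000)
x = -2203/126 (x = -3/54 - 61/7/2 = -3*1/54 - 61*2/7 = -1/18 - 122/7 = -2203/126 ≈ -17.484)
(q(-9) + 145)*x = (-11 + 145)*(-2203/126) = 134*(-2203/126) = -147601/63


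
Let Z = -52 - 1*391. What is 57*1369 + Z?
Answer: 77590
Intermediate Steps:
Z = -443 (Z = -52 - 391 = -443)
57*1369 + Z = 57*1369 - 443 = 78033 - 443 = 77590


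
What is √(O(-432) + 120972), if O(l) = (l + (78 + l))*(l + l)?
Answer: 2*√200019 ≈ 894.47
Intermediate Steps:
O(l) = 2*l*(78 + 2*l) (O(l) = (78 + 2*l)*(2*l) = 2*l*(78 + 2*l))
√(O(-432) + 120972) = √(4*(-432)*(39 - 432) + 120972) = √(4*(-432)*(-393) + 120972) = √(679104 + 120972) = √800076 = 2*√200019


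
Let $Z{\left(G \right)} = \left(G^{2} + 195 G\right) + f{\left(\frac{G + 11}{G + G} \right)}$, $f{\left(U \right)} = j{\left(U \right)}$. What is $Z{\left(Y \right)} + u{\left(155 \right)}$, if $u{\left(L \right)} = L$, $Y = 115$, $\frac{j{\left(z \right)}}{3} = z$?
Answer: $\frac{4117764}{115} \approx 35807.0$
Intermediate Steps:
$j{\left(z \right)} = 3 z$
$f{\left(U \right)} = 3 U$
$Z{\left(G \right)} = G^{2} + 195 G + \frac{3 \left(11 + G\right)}{2 G}$ ($Z{\left(G \right)} = \left(G^{2} + 195 G\right) + 3 \frac{G + 11}{G + G} = \left(G^{2} + 195 G\right) + 3 \frac{11 + G}{2 G} = \left(G^{2} + 195 G\right) + \frac{3 \left(11 + G\right)}{2 G} = G^{2} + 195 G + \frac{3 \left(11 + G\right)}{2 G}$)
$Z{\left(Y \right)} + u{\left(155 \right)} = \left(\frac{3}{2} + 115^{2} + 195 \cdot 115 + \frac{33}{2 \cdot 115}\right) + 155 = \left(\frac{3}{2} + 13225 + 22425 + \frac{33}{2} \cdot \frac{1}{115}\right) + 155 = \left(\frac{3}{2} + 13225 + 22425 + \frac{33}{230}\right) + 155 = \frac{4099939}{115} + 155 = \frac{4117764}{115}$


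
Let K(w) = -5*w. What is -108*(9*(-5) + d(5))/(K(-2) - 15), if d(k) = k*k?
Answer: -432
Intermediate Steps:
d(k) = k²
-108*(9*(-5) + d(5))/(K(-2) - 15) = -108*(9*(-5) + 5²)/(-5*(-2) - 15) = -108*(-45 + 25)/(10 - 15) = -(-2160)/(-5) = -(-2160)*(-1)/5 = -108*4 = -432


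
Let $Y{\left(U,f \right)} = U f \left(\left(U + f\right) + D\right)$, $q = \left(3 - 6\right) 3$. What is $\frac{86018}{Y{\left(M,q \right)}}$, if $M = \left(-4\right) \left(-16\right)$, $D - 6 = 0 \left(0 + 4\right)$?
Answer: $- \frac{43009}{17568} \approx -2.4481$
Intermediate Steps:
$D = 6$ ($D = 6 + 0 \left(0 + 4\right) = 6 + 0 \cdot 4 = 6 + 0 = 6$)
$q = -9$ ($q = \left(-3\right) 3 = -9$)
$M = 64$
$Y{\left(U,f \right)} = U f \left(6 + U + f\right)$ ($Y{\left(U,f \right)} = U f \left(\left(U + f\right) + 6\right) = U f \left(6 + U + f\right)$)
$\frac{86018}{Y{\left(M,q \right)}} = \frac{86018}{64 \left(-9\right) \left(6 + 64 - 9\right)} = \frac{86018}{64 \left(-9\right) 61} = \frac{86018}{-35136} = 86018 \left(- \frac{1}{35136}\right) = - \frac{43009}{17568}$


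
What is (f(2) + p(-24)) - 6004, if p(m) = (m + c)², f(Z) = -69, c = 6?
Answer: -5749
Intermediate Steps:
p(m) = (6 + m)² (p(m) = (m + 6)² = (6 + m)²)
(f(2) + p(-24)) - 6004 = (-69 + (6 - 24)²) - 6004 = (-69 + (-18)²) - 6004 = (-69 + 324) - 6004 = 255 - 6004 = -5749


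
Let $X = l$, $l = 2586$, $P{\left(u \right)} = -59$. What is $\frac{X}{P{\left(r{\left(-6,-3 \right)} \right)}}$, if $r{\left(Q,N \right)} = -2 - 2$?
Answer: $- \frac{2586}{59} \approx -43.831$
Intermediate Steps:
$r{\left(Q,N \right)} = -4$
$X = 2586$
$\frac{X}{P{\left(r{\left(-6,-3 \right)} \right)}} = \frac{2586}{-59} = 2586 \left(- \frac{1}{59}\right) = - \frac{2586}{59}$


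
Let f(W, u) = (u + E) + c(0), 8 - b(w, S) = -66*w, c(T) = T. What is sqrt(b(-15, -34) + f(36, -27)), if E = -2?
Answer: I*sqrt(1011) ≈ 31.796*I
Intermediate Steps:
b(w, S) = 8 + 66*w (b(w, S) = 8 - (-66)*w = 8 + 66*w)
f(W, u) = -2 + u (f(W, u) = (u - 2) + 0 = (-2 + u) + 0 = -2 + u)
sqrt(b(-15, -34) + f(36, -27)) = sqrt((8 + 66*(-15)) + (-2 - 27)) = sqrt((8 - 990) - 29) = sqrt(-982 - 29) = sqrt(-1011) = I*sqrt(1011)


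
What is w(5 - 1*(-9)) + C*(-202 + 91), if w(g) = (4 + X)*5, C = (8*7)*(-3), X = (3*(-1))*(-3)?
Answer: 18713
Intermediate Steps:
X = 9 (X = -3*(-3) = 9)
C = -168 (C = 56*(-3) = -168)
w(g) = 65 (w(g) = (4 + 9)*5 = 13*5 = 65)
w(5 - 1*(-9)) + C*(-202 + 91) = 65 - 168*(-202 + 91) = 65 - 168*(-111) = 65 + 18648 = 18713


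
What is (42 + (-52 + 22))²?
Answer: 144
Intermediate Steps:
(42 + (-52 + 22))² = (42 - 30)² = 12² = 144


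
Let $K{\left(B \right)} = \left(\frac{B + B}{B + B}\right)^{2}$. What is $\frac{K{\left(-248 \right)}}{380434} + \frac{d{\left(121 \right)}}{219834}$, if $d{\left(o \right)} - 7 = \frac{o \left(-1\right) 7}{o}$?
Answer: $\frac{1}{380434} \approx 2.6286 \cdot 10^{-6}$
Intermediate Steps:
$d{\left(o \right)} = 0$ ($d{\left(o \right)} = 7 + \frac{o \left(-1\right) 7}{o} = 7 + \frac{- o 7}{o} = 7 + \frac{\left(-7\right) o}{o} = 7 - 7 = 0$)
$K{\left(B \right)} = 1$ ($K{\left(B \right)} = \left(\frac{2 B}{2 B}\right)^{2} = \left(2 B \frac{1}{2 B}\right)^{2} = 1^{2} = 1$)
$\frac{K{\left(-248 \right)}}{380434} + \frac{d{\left(121 \right)}}{219834} = 1 \cdot \frac{1}{380434} + \frac{0}{219834} = 1 \cdot \frac{1}{380434} + 0 \cdot \frac{1}{219834} = \frac{1}{380434} + 0 = \frac{1}{380434}$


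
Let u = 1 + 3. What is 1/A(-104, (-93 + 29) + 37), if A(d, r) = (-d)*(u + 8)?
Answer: 1/1248 ≈ 0.00080128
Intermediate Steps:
u = 4
A(d, r) = -12*d (A(d, r) = (-d)*(4 + 8) = -d*12 = -12*d)
1/A(-104, (-93 + 29) + 37) = 1/(-12*(-104)) = 1/1248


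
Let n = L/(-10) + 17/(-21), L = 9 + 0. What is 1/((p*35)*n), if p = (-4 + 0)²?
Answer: -3/2872 ≈ -0.0010446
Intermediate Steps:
L = 9
n = -359/210 (n = 9/(-10) + 17/(-21) = 9*(-⅒) + 17*(-1/21) = -9/10 - 17/21 = -359/210 ≈ -1.7095)
p = 16 (p = (-4)² = 16)
1/((p*35)*n) = 1/((16*35)*(-359/210)) = 1/(560*(-359/210)) = 1/(-2872/3) = -3/2872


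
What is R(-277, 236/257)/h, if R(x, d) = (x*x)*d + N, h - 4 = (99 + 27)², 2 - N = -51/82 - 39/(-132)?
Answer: 6533598001/1472482528 ≈ 4.4371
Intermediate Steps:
N = 4197/1804 (N = 2 - (-51/82 - 39/(-132)) = 2 - (-51*1/82 - 39*(-1/132)) = 2 - (-51/82 + 13/44) = 2 - 1*(-589/1804) = 2 + 589/1804 = 4197/1804 ≈ 2.3265)
h = 15880 (h = 4 + (99 + 27)² = 4 + 126² = 4 + 15876 = 15880)
R(x, d) = 4197/1804 + d*x² (R(x, d) = (x*x)*d + 4197/1804 = x²*d + 4197/1804 = d*x² + 4197/1804 = 4197/1804 + d*x²)
R(-277, 236/257)/h = (4197/1804 + (236/257)*(-277)²)/15880 = (4197/1804 + (236*(1/257))*76729)*(1/15880) = (4197/1804 + (236/257)*76729)*(1/15880) = (4197/1804 + 18108044/257)*(1/15880) = (32667990005/463628)*(1/15880) = 6533598001/1472482528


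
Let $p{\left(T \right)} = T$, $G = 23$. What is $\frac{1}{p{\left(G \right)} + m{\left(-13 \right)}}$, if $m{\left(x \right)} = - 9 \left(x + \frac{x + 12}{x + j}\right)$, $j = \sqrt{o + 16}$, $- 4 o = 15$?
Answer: $\frac{19}{2642} \approx 0.0071915$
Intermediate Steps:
$o = - \frac{15}{4}$ ($o = \left(- \frac{1}{4}\right) 15 = - \frac{15}{4} \approx -3.75$)
$j = \frac{7}{2}$ ($j = \sqrt{- \frac{15}{4} + 16} = \sqrt{\frac{49}{4}} = \frac{7}{2} \approx 3.5$)
$m{\left(x \right)} = - 9 x - \frac{9 \left(12 + x\right)}{\frac{7}{2} + x}$ ($m{\left(x \right)} = - 9 \left(x + \frac{x + 12}{x + \frac{7}{2}}\right) = - 9 \left(x + \frac{12 + x}{\frac{7}{2} + x}\right) = - 9 x - \frac{9 \left(12 + x\right)}{\frac{7}{2} + x}$)
$\frac{1}{p{\left(G \right)} + m{\left(-13 \right)}} = \frac{1}{23 + \frac{9 \left(-24 - -117 - 2 \left(-13\right)^{2}\right)}{7 + 2 \left(-13\right)}} = \frac{1}{23 + \frac{9 \left(-24 + 117 - 338\right)}{7 - 26}} = \frac{1}{23 + \frac{9 \left(-24 + 117 - 338\right)}{-19}} = \frac{1}{23 + 9 \left(- \frac{1}{19}\right) \left(-245\right)} = \frac{1}{23 + \frac{2205}{19}} = \frac{1}{\frac{2642}{19}} = \frac{19}{2642}$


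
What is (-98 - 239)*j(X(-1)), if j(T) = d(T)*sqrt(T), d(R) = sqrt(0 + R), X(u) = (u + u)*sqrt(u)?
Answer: 674*I ≈ 674.0*I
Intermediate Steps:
X(u) = 2*u**(3/2) (X(u) = (2*u)*sqrt(u) = 2*u**(3/2))
d(R) = sqrt(R)
j(T) = T (j(T) = sqrt(T)*sqrt(T) = T)
(-98 - 239)*j(X(-1)) = (-98 - 239)*(2*(-1)**(3/2)) = -674*(-I) = -(-674)*I = 674*I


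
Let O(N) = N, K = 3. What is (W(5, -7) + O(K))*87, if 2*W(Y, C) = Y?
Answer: 957/2 ≈ 478.50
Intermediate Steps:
W(Y, C) = Y/2
(W(5, -7) + O(K))*87 = ((½)*5 + 3)*87 = (5/2 + 3)*87 = (11/2)*87 = 957/2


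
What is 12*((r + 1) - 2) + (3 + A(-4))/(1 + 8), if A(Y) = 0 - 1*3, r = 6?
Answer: 60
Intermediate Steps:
A(Y) = -3 (A(Y) = 0 - 3 = -3)
12*((r + 1) - 2) + (3 + A(-4))/(1 + 8) = 12*((6 + 1) - 2) + (3 - 3)/(1 + 8) = 12*(7 - 2) + 0/9 = 12*5 + 0*(⅑) = 60 + 0 = 60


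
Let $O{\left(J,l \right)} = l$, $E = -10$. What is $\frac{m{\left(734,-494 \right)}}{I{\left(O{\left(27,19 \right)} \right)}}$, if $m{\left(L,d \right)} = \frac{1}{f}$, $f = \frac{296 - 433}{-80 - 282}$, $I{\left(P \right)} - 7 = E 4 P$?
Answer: $- \frac{362}{103161} \approx -0.0035091$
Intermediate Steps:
$I{\left(P \right)} = 7 - 40 P$ ($I{\left(P \right)} = 7 + \left(-10\right) 4 P = 7 - 40 P$)
$f = \frac{137}{362}$ ($f = - \frac{137}{-362} = \left(-137\right) \left(- \frac{1}{362}\right) = \frac{137}{362} \approx 0.37845$)
$m{\left(L,d \right)} = \frac{362}{137}$ ($m{\left(L,d \right)} = \frac{1}{\frac{137}{362}} = \frac{362}{137}$)
$\frac{m{\left(734,-494 \right)}}{I{\left(O{\left(27,19 \right)} \right)}} = \frac{362}{137 \left(7 - 760\right)} = \frac{362}{137 \left(-753\right)} = \frac{362}{137} \left(- \frac{1}{753}\right) = - \frac{362}{103161}$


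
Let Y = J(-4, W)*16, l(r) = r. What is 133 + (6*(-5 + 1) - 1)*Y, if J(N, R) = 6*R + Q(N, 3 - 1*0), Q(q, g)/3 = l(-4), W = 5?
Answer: -7067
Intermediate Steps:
Q(q, g) = -12 (Q(q, g) = 3*(-4) = -12)
J(N, R) = -12 + 6*R (J(N, R) = 6*R - 12 = -12 + 6*R)
Y = 288 (Y = (-12 + 6*5)*16 = (-12 + 30)*16 = 18*16 = 288)
133 + (6*(-5 + 1) - 1)*Y = 133 + (6*(-5 + 1) - 1)*288 = 133 + (6*(-4) - 1)*288 = 133 + (-24 - 1)*288 = 133 - 25*288 = 133 - 7200 = -7067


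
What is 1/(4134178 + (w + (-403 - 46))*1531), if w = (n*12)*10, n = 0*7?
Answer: 1/3446759 ≈ 2.9013e-7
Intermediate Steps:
n = 0
w = 0 (w = (0*12)*10 = 0*10 = 0)
1/(4134178 + (w + (-403 - 46))*1531) = 1/(4134178 + (0 + (-403 - 46))*1531) = 1/(4134178 + (0 - 449)*1531) = 1/(4134178 - 449*1531) = 1/(4134178 - 687419) = 1/3446759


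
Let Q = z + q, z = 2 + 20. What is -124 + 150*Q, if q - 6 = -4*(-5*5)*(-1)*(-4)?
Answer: 64076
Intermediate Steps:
z = 22
q = 406 (q = 6 - 4*(-5*5)*(-1)*(-4) = 6 - (-100)*(-1)*(-4) = 6 - 4*25*(-4) = 6 - 100*(-4) = 6 + 400 = 406)
Q = 428 (Q = 22 + 406 = 428)
-124 + 150*Q = -124 + 150*428 = -124 + 64200 = 64076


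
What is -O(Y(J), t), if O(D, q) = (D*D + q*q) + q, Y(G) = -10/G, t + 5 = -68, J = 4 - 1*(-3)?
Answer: -257644/49 ≈ -5258.0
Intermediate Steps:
J = 7 (J = 4 + 3 = 7)
t = -73 (t = -5 - 68 = -73)
O(D, q) = q + D² + q² (O(D, q) = (D² + q²) + q = q + D² + q²)
-O(Y(J), t) = -(-73 + (-10/7)² + (-73)²) = -(-73 + (-10*⅐)² + 5329) = -(-73 + (-10/7)² + 5329) = -(-73 + 100/49 + 5329) = -1*257644/49 = -257644/49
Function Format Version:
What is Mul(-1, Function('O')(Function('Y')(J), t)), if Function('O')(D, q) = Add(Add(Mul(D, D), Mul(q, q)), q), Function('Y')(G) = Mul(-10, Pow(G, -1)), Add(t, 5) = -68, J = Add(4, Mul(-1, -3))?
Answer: Rational(-257644, 49) ≈ -5258.0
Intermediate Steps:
J = 7 (J = Add(4, 3) = 7)
t = -73 (t = Add(-5, -68) = -73)
Function('O')(D, q) = Add(q, Pow(D, 2), Pow(q, 2)) (Function('O')(D, q) = Add(Add(Pow(D, 2), Pow(q, 2)), q) = Add(q, Pow(D, 2), Pow(q, 2)))
Mul(-1, Function('O')(Function('Y')(J), t)) = Mul(-1, Add(-73, Pow(Mul(-10, Pow(7, -1)), 2), Pow(-73, 2))) = Mul(-1, Add(-73, Pow(Mul(-10, Rational(1, 7)), 2), 5329)) = Mul(-1, Add(-73, Pow(Rational(-10, 7), 2), 5329)) = Mul(-1, Add(-73, Rational(100, 49), 5329)) = Mul(-1, Rational(257644, 49)) = Rational(-257644, 49)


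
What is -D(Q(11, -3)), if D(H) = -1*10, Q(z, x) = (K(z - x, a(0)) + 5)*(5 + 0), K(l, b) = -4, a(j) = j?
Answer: 10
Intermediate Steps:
Q(z, x) = 5 (Q(z, x) = (-4 + 5)*(5 + 0) = 1*5 = 5)
D(H) = -10
-D(Q(11, -3)) = -1*(-10) = 10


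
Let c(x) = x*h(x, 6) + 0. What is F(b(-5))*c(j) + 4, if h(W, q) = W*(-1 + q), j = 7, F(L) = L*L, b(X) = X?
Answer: 6129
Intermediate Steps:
F(L) = L²
c(x) = 5*x² (c(x) = x*(x*(-1 + 6)) + 0 = x*(x*5) + 0 = x*(5*x) + 0 = 5*x² + 0 = 5*x²)
F(b(-5))*c(j) + 4 = (-5)²*(5*7²) + 4 = 25*(5*49) + 4 = 25*245 + 4 = 6125 + 4 = 6129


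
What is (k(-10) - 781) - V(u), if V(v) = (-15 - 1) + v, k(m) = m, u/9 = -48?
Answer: -343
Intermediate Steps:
u = -432 (u = 9*(-48) = -432)
V(v) = -16 + v
(k(-10) - 781) - V(u) = (-10 - 781) - (-16 - 432) = -791 - 1*(-448) = -791 + 448 = -343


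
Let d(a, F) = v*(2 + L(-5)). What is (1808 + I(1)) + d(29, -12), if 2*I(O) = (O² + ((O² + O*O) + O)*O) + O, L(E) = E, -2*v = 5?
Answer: 1818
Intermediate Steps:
v = -5/2 (v = -½*5 = -5/2 ≈ -2.5000)
I(O) = O/2 + O²/2 + O*(O + 2*O²)/2 (I(O) = ((O² + ((O² + O*O) + O)*O) + O)/2 = ((O² + ((O² + O²) + O)*O) + O)/2 = ((O² + (2*O² + O)*O) + O)/2 = ((O² + (O + 2*O²)*O) + O)/2 = ((O² + O*(O + 2*O²)) + O)/2 = (O + O² + O*(O + 2*O²))/2 = O/2 + O²/2 + O*(O + 2*O²)/2)
d(a, F) = 15/2 (d(a, F) = -5*(2 - 5)/2 = -5/2*(-3) = 15/2)
(1808 + I(1)) + d(29, -12) = (1808 + 1*(½ + 1 + 1²)) + 15/2 = (1808 + 1*(½ + 1 + 1)) + 15/2 = (1808 + 1*(5/2)) + 15/2 = (1808 + 5/2) + 15/2 = 3621/2 + 15/2 = 1818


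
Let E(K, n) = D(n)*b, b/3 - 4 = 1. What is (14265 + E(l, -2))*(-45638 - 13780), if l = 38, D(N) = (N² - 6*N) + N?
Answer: -860075550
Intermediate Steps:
D(N) = N² - 5*N
b = 15 (b = 12 + 3*1 = 12 + 3 = 15)
E(K, n) = 15*n*(-5 + n) (E(K, n) = (n*(-5 + n))*15 = 15*n*(-5 + n))
(14265 + E(l, -2))*(-45638 - 13780) = (14265 + 15*(-2)*(-5 - 2))*(-45638 - 13780) = (14265 + 15*(-2)*(-7))*(-59418) = (14265 + 210)*(-59418) = 14475*(-59418) = -860075550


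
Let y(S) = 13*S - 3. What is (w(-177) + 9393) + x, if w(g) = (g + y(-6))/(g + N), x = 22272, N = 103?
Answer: 1171734/37 ≈ 31669.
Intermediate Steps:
y(S) = -3 + 13*S
w(g) = (-81 + g)/(103 + g) (w(g) = (g + (-3 + 13*(-6)))/(g + 103) = (g + (-3 - 78))/(103 + g) = (g - 81)/(103 + g) = (-81 + g)/(103 + g))
(w(-177) + 9393) + x = ((-81 - 177)/(103 - 177) + 9393) + 22272 = (-258/(-74) + 9393) + 22272 = (-1/74*(-258) + 9393) + 22272 = (129/37 + 9393) + 22272 = 347670/37 + 22272 = 1171734/37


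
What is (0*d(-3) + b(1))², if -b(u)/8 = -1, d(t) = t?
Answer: 64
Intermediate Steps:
b(u) = 8 (b(u) = -8*(-1) = 8)
(0*d(-3) + b(1))² = (0*(-3) + 8)² = (0 + 8)² = 8² = 64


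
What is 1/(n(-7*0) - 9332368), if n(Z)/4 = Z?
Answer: -1/9332368 ≈ -1.0715e-7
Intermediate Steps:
n(Z) = 4*Z
1/(n(-7*0) - 9332368) = 1/(4*(-7*0) - 9332368) = 1/(4*0 - 9332368) = 1/(0 - 9332368) = 1/(-9332368) = -1/9332368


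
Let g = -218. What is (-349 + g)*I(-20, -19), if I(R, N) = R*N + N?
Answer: -204687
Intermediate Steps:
I(R, N) = N + N*R (I(R, N) = N*R + N = N + N*R)
(-349 + g)*I(-20, -19) = (-349 - 218)*(-19*(1 - 20)) = -(-10773)*(-19) = -567*361 = -204687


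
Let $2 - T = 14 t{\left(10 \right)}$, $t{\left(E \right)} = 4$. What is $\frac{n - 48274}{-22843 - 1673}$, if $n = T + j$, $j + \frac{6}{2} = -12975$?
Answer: $\frac{30653}{12258} \approx 2.5007$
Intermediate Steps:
$j = -12978$ ($j = -3 - 12975 = -12978$)
$T = -54$ ($T = 2 - 14 \cdot 4 = 2 - 56 = -54$)
$n = -13032$ ($n = -54 - 12978 = -13032$)
$\frac{n - 48274}{-22843 - 1673} = \frac{-13032 - 48274}{-22843 - 1673} = - \frac{61306}{-24516} = \left(-61306\right) \left(- \frac{1}{24516}\right) = \frac{30653}{12258}$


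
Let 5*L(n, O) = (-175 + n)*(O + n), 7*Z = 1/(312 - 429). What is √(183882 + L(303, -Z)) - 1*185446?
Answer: -185446 + √357066261370/1365 ≈ -1.8501e+5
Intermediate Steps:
Z = -1/819 (Z = 1/(7*(312 - 429)) = (⅐)/(-117) = (⅐)*(-1/117) = -1/819 ≈ -0.0012210)
L(n, O) = (-175 + n)*(O + n)/5 (L(n, O) = ((-175 + n)*(O + n))/5 = (-175 + n)*(O + n)/5)
√(183882 + L(303, -Z)) - 1*185446 = √(183882 + (-(-35)*(-1)/819 - 35*303 + (⅕)*303² + (⅕)*(-1*(-1/819))*303)) - 1*185446 = √(183882 + (-35*1/819 - 10605 + (⅕)*91809 + (⅕)*(1/819)*303)) - 185446 = √(183882 + (-5/117 - 10605 + 91809/5 + 101/1365)) - 185446 = √(183882 + 31764224/4095) - 185446 = √(784761014/4095) - 185446 = √357066261370/1365 - 185446 = -185446 + √357066261370/1365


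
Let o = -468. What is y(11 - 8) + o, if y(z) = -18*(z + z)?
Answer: -576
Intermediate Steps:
y(z) = -36*z
y(11 - 8) + o = -36*(11 - 8) - 468 = -36*3 - 468 = -108 - 468 = -576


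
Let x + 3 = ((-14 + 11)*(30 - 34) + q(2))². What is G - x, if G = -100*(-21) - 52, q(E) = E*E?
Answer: 1795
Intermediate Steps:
q(E) = E²
x = 253 (x = -3 + ((-14 + 11)*(30 - 34) + 2²)² = -3 + (-3*(-4) + 4)² = -3 + (12 + 4)² = -3 + 16² = -3 + 256 = 253)
G = 2048 (G = 2100 - 52 = 2048)
G - x = 2048 - 1*253 = 2048 - 253 = 1795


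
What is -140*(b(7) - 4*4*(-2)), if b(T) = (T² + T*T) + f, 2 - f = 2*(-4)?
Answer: -19600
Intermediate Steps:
f = 10 (f = 2 - 2*(-4) = 2 - 1*(-8) = 2 + 8 = 10)
b(T) = 10 + 2*T² (b(T) = (T² + T*T) + 10 = (T² + T²) + 10 = 2*T² + 10 = 10 + 2*T²)
-140*(b(7) - 4*4*(-2)) = -140*((10 + 2*7²) - 4*4*(-2)) = -140*((10 + 2*49) - 16*(-2)) = -140*((10 + 98) + 32) = -140*(108 + 32) = -140*140 = -19600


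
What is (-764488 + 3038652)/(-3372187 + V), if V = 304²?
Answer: -2274164/3279771 ≈ -0.69339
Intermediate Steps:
V = 92416
(-764488 + 3038652)/(-3372187 + V) = (-764488 + 3038652)/(-3372187 + 92416) = 2274164/(-3279771) = 2274164*(-1/3279771) = -2274164/3279771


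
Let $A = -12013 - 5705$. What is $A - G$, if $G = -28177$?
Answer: $10459$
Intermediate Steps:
$A = -17718$ ($A = -12013 - 5705 = -17718$)
$A - G = -17718 - -28177 = -17718 + 28177 = 10459$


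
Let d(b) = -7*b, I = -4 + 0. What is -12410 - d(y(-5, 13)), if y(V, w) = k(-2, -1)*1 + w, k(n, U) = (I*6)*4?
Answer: -12991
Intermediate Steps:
I = -4
k(n, U) = -96 (k(n, U) = -4*6*4 = -24*4 = -96)
y(V, w) = -96 + w (y(V, w) = -96*1 + w = -96 + w)
-12410 - d(y(-5, 13)) = -12410 - (-7)*(-96 + 13) = -12410 - (-7)*(-83) = -12410 - 1*581 = -12410 - 581 = -12991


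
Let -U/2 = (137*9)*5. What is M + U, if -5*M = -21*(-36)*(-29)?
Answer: -39726/5 ≈ -7945.2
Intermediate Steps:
M = 21924/5 (M = -(-21*(-36))*(-29)/5 = -756*(-29)/5 = -1/5*(-21924) = 21924/5 ≈ 4384.8)
U = -12330 (U = -2*137*9*5 = -2466*5 = -2*6165 = -12330)
M + U = 21924/5 - 12330 = -39726/5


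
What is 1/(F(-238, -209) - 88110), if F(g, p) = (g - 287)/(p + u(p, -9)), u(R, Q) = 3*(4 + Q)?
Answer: -32/2819445 ≈ -1.1350e-5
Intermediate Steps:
u(R, Q) = 12 + 3*Q
F(g, p) = (-287 + g)/(-15 + p) (F(g, p) = (g - 287)/(p + (12 + 3*(-9))) = (-287 + g)/(p + (12 - 27)) = (-287 + g)/(p - 15) = (-287 + g)/(-15 + p))
1/(F(-238, -209) - 88110) = 1/((-287 - 238)/(-15 - 209) - 88110) = 1/(-525/(-224) - 88110) = 1/(-1/224*(-525) - 88110) = 1/(75/32 - 88110) = 1/(-2819445/32) = -32/2819445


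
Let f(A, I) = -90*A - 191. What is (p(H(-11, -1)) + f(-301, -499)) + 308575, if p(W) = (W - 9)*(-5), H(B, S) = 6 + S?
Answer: 335494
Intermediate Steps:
f(A, I) = -191 - 90*A
p(W) = 45 - 5*W (p(W) = (-9 + W)*(-5) = 45 - 5*W)
(p(H(-11, -1)) + f(-301, -499)) + 308575 = ((45 - 5*(6 - 1)) + (-191 - 90*(-301))) + 308575 = ((45 - 5*5) + (-191 + 27090)) + 308575 = ((45 - 25) + 26899) + 308575 = (20 + 26899) + 308575 = 26919 + 308575 = 335494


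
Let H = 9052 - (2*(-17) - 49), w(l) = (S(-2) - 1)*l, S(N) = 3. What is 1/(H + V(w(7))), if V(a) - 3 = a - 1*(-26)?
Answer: 1/9178 ≈ 0.00010896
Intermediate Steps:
w(l) = 2*l (w(l) = (3 - 1)*l = 2*l)
H = 9135 (H = 9052 - (-34 - 49) = 9052 - 1*(-83) = 9052 + 83 = 9135)
V(a) = 29 + a (V(a) = 3 + (a - 1*(-26)) = 3 + (a + 26) = 3 + (26 + a) = 29 + a)
1/(H + V(w(7))) = 1/(9135 + (29 + 2*7)) = 1/(9135 + (29 + 14)) = 1/(9135 + 43) = 1/9178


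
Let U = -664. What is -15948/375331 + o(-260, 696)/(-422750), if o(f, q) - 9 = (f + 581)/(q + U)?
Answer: -215973120579/5077477768000 ≈ -0.042535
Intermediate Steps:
o(f, q) = 9 + (581 + f)/(-664 + q) (o(f, q) = 9 + (f + 581)/(q - 664) = 9 + (581 + f)/(-664 + q))
-15948/375331 + o(-260, 696)/(-422750) = -15948/375331 + ((-5395 - 260 + 9*696)/(-664 + 696))/(-422750) = -15948*1/375331 + ((-5395 - 260 + 6264)/32)*(-1/422750) = -15948/375331 + ((1/32)*609)*(-1/422750) = -15948/375331 + (609/32)*(-1/422750) = -15948/375331 - 609/13528000 = -215973120579/5077477768000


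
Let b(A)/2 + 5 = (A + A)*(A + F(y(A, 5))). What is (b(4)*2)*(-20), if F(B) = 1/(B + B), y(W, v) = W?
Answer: -2240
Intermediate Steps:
F(B) = 1/(2*B)
b(A) = -10 + 4*A*(A + 1/(2*A)) (b(A) = -10 + 2*((A + A)*(A + 1/(2*A))) = -10 + 2*((2*A)*(A + 1/(2*A))) = -10 + 2*(2*A*(A + 1/(2*A))) = -10 + 4*A*(A + 1/(2*A)))
(b(4)*2)*(-20) = ((-8 + 4*4²)*2)*(-20) = ((-8 + 4*16)*2)*(-20) = ((-8 + 64)*2)*(-20) = (56*2)*(-20) = 112*(-20) = -2240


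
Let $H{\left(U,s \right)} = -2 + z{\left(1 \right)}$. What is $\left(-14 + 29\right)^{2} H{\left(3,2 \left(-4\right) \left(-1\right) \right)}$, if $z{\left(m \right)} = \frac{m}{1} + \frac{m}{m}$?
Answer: $0$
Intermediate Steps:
$z{\left(m \right)} = 1 + m$ ($z{\left(m \right)} = m 1 + 1 = m + 1 = 1 + m$)
$H{\left(U,s \right)} = 0$ ($H{\left(U,s \right)} = -2 + \left(1 + 1\right) = -2 + 2 = 0$)
$\left(-14 + 29\right)^{2} H{\left(3,2 \left(-4\right) \left(-1\right) \right)} = \left(-14 + 29\right)^{2} \cdot 0 = 15^{2} \cdot 0 = 225 \cdot 0 = 0$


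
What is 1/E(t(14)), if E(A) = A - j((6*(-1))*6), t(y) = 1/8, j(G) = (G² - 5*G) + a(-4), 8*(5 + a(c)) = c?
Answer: -8/11763 ≈ -0.00068010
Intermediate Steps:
a(c) = -5 + c/8
j(G) = -11/2 + G² - 5*G (j(G) = (G² - 5*G) + (-5 + (⅛)*(-4)) = (G² - 5*G) + (-5 - ½) = (G² - 5*G) - 11/2 = -11/2 + G² - 5*G)
t(y) = ⅛ (t(y) = 1*(⅛) = ⅛)
E(A) = -2941/2 + A (E(A) = A - (-11/2 + ((6*(-1))*6)² - 5*6*(-1)*6) = A - (-11/2 + (-6*6)² - (-30)*6) = A - (-11/2 + (-36)² - 5*(-36)) = A - (-11/2 + 1296 + 180) = A - 1*2941/2 = A - 2941/2 = -2941/2 + A)
1/E(t(14)) = 1/(-2941/2 + ⅛) = 1/(-11763/8) = -8/11763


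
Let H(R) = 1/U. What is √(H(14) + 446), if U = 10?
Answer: √44610/10 ≈ 21.121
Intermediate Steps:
H(R) = ⅒ (H(R) = 1/10 = ⅒)
√(H(14) + 446) = √(⅒ + 446) = √(4461/10) = √44610/10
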